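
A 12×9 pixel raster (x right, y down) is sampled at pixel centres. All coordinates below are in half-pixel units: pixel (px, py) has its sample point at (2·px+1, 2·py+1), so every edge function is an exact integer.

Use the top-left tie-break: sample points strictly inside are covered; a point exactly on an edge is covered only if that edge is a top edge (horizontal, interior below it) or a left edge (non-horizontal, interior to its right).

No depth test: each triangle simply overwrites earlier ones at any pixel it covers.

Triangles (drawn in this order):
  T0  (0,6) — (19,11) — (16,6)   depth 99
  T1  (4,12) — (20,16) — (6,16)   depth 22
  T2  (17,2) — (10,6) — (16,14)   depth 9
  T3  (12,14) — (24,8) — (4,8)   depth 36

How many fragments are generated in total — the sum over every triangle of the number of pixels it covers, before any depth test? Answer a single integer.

T0:
  2·area = 80  (B↔C swapped to make it positive)
  edge (0, 6)→(16, 6): d=(16,0) top-left  bias=+0
  edge (16, 6)→(19, 11): d=(3,5) right/bottom  bias=-1
  edge (19, 11)→(0, 6): d=(-19,-5) top-left  bias=+0
    (6,0)@(13, 1): e=[-80,0,160] → ·  [on edge]
    (2,3)@(5, 7): e=[16,58,6] → #
    (3,3)@(7, 7): e=[16,48,16] → #
    (4,3)@(9, 7): e=[16,38,26] → #
    (5,3)@(11, 7): e=[16,28,36] → #
    (6,3)@(13, 7): e=[16,18,46] → #
    (7,3)@(15, 7): e=[16,8,56] → #
    (8,3)@(17, 7): e=[16,-2,66] → ·
    (2,4)@(5, 9): e=[48,64,-32] → ·
    (3,4)@(7, 9): e=[48,54,-22] → ·
    (4,4)@(9, 9): e=[48,44,-12] → ·
    (5,4)@(11, 9): e=[48,34,-2] → ·
    (9,5)@(19, 11): e=[80,0,0] → ·  [on edge]
  covered (9 px):
    · · · · · · · · · · · ·
    · · · · · · · · · · · ·
    · · · · · · · · · · · ·
    · · # # # # # # · · · ·
    · · · · · · # # # · · ·
    · · · · · · · · · · · ·
    · · · · · · · · · · · ·
    · · · · · · · · · · · ·
    · · · · · · · · · · · ·
T1:
  2·area = 56
  edge (4, 12)→(20, 16): d=(16,4) right/bottom  bias=-1
  edge (20, 16)→(6, 16): d=(-14,0) right/bottom  bias=-1
  edge (6, 16)→(4, 12): d=(-2,-4) top-left  bias=+0
    (2,6)@(5, 13): e=[12,42,2] → #
    (3,6)@(7, 13): e=[4,42,10] → #
    (4,6)@(9, 13): e=[-4,42,18] → ·
    (2,7)@(5, 15): e=[44,14,-2] → ·
    (3,7)@(7, 15): e=[36,14,6] → #
    (4,7)@(9, 15): e=[28,14,14] → #
    (5,7)@(11, 15): e=[20,14,22] → #
    (6,7)@(13, 15): e=[12,14,30] → #
    (7,7)@(15, 15): e=[4,14,38] → #
    (8,7)@(17, 15): e=[-4,14,46] → ·
    (3,8)@(7, 17): e=[68,-14,2] → ·
    (4,8)@(9, 17): e=[60,-14,10] → ·
  covered (7 px):
    · · · · · · · · · · · ·
    · · · · · · · · · · · ·
    · · · · · · · · · · · ·
    · · · · · · · · · · · ·
    · · · · · · · · · · · ·
    · · · · · · · · · · · ·
    · · # # · · · · · · · ·
    · · · # # # # # · · · ·
    · · · · · · · · · · · ·
T2:
  2·area = 80  (B↔C swapped to make it positive)
  edge (17, 2)→(16, 14): d=(-1,12) right/bottom  bias=-1
  edge (16, 14)→(10, 6): d=(-6,-8) top-left  bias=+0
  edge (10, 6)→(17, 2): d=(7,-4) top-left  bias=+0
    (6,2)@(13, 5): e=[45,30,5] → #
    (7,2)@(15, 5): e=[21,46,13] → #
    (8,2)@(17, 5): e=[-3,62,21] → ·
    (5,3)@(11, 7): e=[67,2,11] → #
    (8,3)@(17, 7): e=[-5,50,35] → ·
    (5,4)@(11, 9): e=[65,-10,25] → ·
    (6,4)@(13, 9): e=[41,6,33] → #
    (8,4)@(17, 9): e=[-7,38,49] → ·
    (6,5)@(13, 11): e=[39,-6,47] → ·
    (7,5)@(15, 11): e=[15,10,55] → #
    (8,5)@(17, 11): e=[-9,26,63] → ·
    (7,6)@(15, 13): e=[13,-2,69] → ·
  covered (8 px):
    · · · · · · · · · · · ·
    · · · · · · · · · · · ·
    · · · · · · # # · · · ·
    · · · · · # # # · · · ·
    · · · · · · # # · · · ·
    · · · · · · · # · · · ·
    · · · · · · · · · · · ·
    · · · · · · · · · · · ·
    · · · · · · · · · · · ·
T3:
  2·area = 120  (B↔C swapped to make it positive)
  edge (12, 14)→(4, 8): d=(-8,-6) top-left  bias=+0
  edge (4, 8)→(24, 8): d=(20,0) top-left  bias=+0
  edge (24, 8)→(12, 14): d=(-12,6) right/bottom  bias=-1
    (3,4)@(7, 9): e=[10,20,90] → #
    (4,4)@(9, 9): e=[22,20,78] → #
    (5,4)@(11, 9): e=[34,20,66] → #
    (6,4)@(13, 9): e=[46,20,54] → #
    (7,4)@(15, 9): e=[58,20,42] → #
    (8,4)@(17, 9): e=[70,20,30] → #
    (9,4)@(19, 9): e=[82,20,18] → #
    (10,4)@(21, 9): e=[94,20,6] → #
    (11,4)@(23, 9): e=[106,20,-6] → ·
    (3,5)@(7, 11): e=[-6,60,66] → ·
    (4,5)@(9, 11): e=[6,60,54] → #
    (9,5)@(19, 11): e=[66,60,-6] → ·
  covered (15 px):
    · · · · · · · · · · · ·
    · · · · · · · · · · · ·
    · · · · · · · · · · · ·
    · · · · · · · · · · · ·
    · · · # # # # # # # # ·
    · · · · # # # # # · · ·
    · · · · · # # · · · · ·
    · · · · · · · · · · · ·
    · · · · · · · · · · · ·

Result: 39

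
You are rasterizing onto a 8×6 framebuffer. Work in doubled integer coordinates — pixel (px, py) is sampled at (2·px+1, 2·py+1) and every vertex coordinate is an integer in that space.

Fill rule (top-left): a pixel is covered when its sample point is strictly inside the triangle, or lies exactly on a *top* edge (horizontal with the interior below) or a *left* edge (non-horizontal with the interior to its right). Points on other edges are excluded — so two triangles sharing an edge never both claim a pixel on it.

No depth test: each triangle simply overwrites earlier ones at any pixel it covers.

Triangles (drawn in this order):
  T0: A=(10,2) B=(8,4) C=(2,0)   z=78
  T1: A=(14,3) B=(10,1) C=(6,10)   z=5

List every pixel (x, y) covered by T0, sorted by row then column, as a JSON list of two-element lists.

T0:
  2·area = 20
  edge (10, 2)→(8, 4): d=(-2,2) right/bottom  bias=-1
  edge (8, 4)→(2, 0): d=(-6,-4) top-left  bias=+0
  edge (2, 0)→(10, 2): d=(8,2) right/bottom  bias=-1
    (2,0)@(5, 1): e=[12,6,2] → █
    (3,0)@(7, 1): e=[8,14,-2] → ·
    (5,0)@(11, 1): e=[0,30,-10] → ·  [on edge]
    (2,1)@(5, 3): e=[8,-6,18] → ·
    (3,1)@(7, 3): e=[4,2,14] → █
    (4,1)@(9, 3): e=[0,10,10] → ·  [on edge]
    (3,2)@(7, 5): e=[0,-10,30] → ·  [on edge]
    (2,3)@(5, 7): e=[0,-30,50] → ·  [on edge]
    (1,4)@(3, 9): e=[0,-50,70] → ·  [on edge]
    (0,5)@(1, 11): e=[0,-70,90] → ·  [on edge]
  covered (2 px):
    · · █ · · · · ·
    · · · █ · · · ·
    · · · · · · · ·
    · · · · · · · ·
    · · · · · · · ·
    · · · · · · · ·
T1:
  2·area = 44  (B↔C swapped to make it positive)
  edge (14, 3)→(6, 10): d=(-8,7) right/bottom  bias=-1
  edge (6, 10)→(10, 1): d=(4,-9) top-left  bias=+0
  edge (10, 1)→(14, 3): d=(4,2) right/bottom  bias=-1
    (5,1)@(11, 3): e=[21,17,6] → █
    (6,1)@(13, 3): e=[7,35,2] → █
    (7,1)@(15, 3): e=[-7,53,-2] → ·
    (4,2)@(9, 5): e=[19,7,18] → █
    (6,2)@(13, 5): e=[-9,43,10] → ·
    (4,3)@(9, 7): e=[3,15,26] → █
    (5,3)@(11, 7): e=[-11,33,22] → ·
    (3,4)@(7, 9): e=[1,5,38] → █
    (4,4)@(9, 9): e=[-13,23,34] → ·
    (3,5)@(7, 11): e=[-15,13,46] → ·
  covered (6 px):
    · · · · · · · ·
    · · · · · █ █ ·
    · · · · █ █ · ·
    · · · · █ · · ·
    · · · █ · · · ·
    · · · · · · · ·

Result: [[2,0],[3,1]]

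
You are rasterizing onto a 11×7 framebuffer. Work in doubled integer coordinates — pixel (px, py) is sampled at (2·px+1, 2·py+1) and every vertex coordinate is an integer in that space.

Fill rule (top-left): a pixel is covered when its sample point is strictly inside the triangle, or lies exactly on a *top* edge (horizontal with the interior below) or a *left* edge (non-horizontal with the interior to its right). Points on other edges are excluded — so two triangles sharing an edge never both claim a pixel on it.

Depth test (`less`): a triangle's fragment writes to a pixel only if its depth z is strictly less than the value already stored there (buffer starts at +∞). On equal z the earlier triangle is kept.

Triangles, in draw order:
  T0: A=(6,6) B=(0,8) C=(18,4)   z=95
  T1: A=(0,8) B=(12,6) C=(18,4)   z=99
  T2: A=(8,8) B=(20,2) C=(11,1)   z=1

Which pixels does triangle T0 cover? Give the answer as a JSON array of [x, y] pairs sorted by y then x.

T0:
  2·area = 12  (B↔C swapped to make it positive)
  edge (6, 6)→(18, 4): d=(12,-2) top-left  bias=+0
  edge (18, 4)→(0, 8): d=(-18,4) right/bottom  bias=-1
  edge (0, 8)→(6, 6): d=(6,-2) top-left  bias=+0
    (10,0)@(21, 1): e=[-30,42,0] → ·  [on edge]
    (7,1)@(15, 3): e=[-18,30,0] → ·  [on edge]
    (4,2)@(9, 5): e=[-6,18,0] → ·  [on edge]
    (6,2)@(13, 5): e=[2,2,8] → #
    (7,2)@(15, 5): e=[6,-6,12] → ·
    (1,3)@(3, 7): e=[6,6,0] → #  [on edge]
    (2,3)@(5, 7): e=[10,-2,4] → ·
    (6,3)@(13, 7): e=[26,-34,20] → ·
    (1,4)@(3, 9): e=[30,-30,12] → ·
  covered (2 px):
    · · · · · · · · · · ·
    · · · · · · · · · · ·
    · · · · · · # · · · ·
    · # · · · · · · · · ·
    · · · · · · · · · · ·
    · · · · · · · · · · ·
    · · · · · · · · · · ·
T1:
  2·area = 12  (B↔C swapped to make it positive)
  edge (0, 8)→(18, 4): d=(18,-4) top-left  bias=+0
  edge (18, 4)→(12, 6): d=(-6,2) right/bottom  bias=-1
  edge (12, 6)→(0, 8): d=(-12,2) right/bottom  bias=-1
    (10,1)@(21, 3): e=[-6,0,18] → ·  [on edge]
    (7,2)@(15, 5): e=[6,0,6] → ·  [on edge]
    (2,3)@(5, 7): e=[2,8,2] → #
    (3,3)@(7, 7): e=[10,4,-2] → ·
    (4,3)@(9, 7): e=[18,0,-6] → ·  [on edge]
    (1,4)@(3, 9): e=[30,0,-18] → ·  [on edge]
    (2,4)@(5, 9): e=[38,-4,-22] → ·
  covered (1 px):
    · · · · · · · · · · ·
    · · · · · · · · · · ·
    · · · · · · · · · · ·
    · · # · · · · · · · ·
    · · · · · · · · · · ·
    · · · · · · · · · · ·
    · · · · · · · · · · ·
T2:
  2·area = 66  (B↔C swapped to make it positive)
  edge (8, 8)→(11, 1): d=(3,-7) top-left  bias=+0
  edge (11, 1)→(20, 2): d=(9,1) right/bottom  bias=-1
  edge (20, 2)→(8, 8): d=(-12,6) right/bottom  bias=-1
    (5,0)@(11, 1): e=[0,0,66] → ·  [on edge]
    (5,1)@(11, 3): e=[6,18,42] → #
    (6,1)@(13, 3): e=[20,16,30] → #
    (7,1)@(15, 3): e=[34,14,18] → #
    (8,1)@(17, 3): e=[48,12,6] → #
    (9,1)@(19, 3): e=[62,10,-6] → ·
    (5,2)@(11, 5): e=[12,36,18] → #
    (7,2)@(15, 5): e=[40,32,-6] → ·
    (8,2)@(17, 5): e=[54,30,-18] → ·
    (4,3)@(9, 7): e=[4,56,6] → #
    (5,3)@(11, 7): e=[18,54,-6] → ·
    (6,3)@(13, 7): e=[32,52,-18] → ·
  covered (7 px):
    · · · · · · · · · · ·
    · · · · · # # # # · ·
    · · · · · # # · · · ·
    · · · · # · · · · · ·
    · · · · · · · · · · ·
    · · · · · · · · · · ·
    · · · · · · · · · · ·

Result: [[6,2],[1,3]]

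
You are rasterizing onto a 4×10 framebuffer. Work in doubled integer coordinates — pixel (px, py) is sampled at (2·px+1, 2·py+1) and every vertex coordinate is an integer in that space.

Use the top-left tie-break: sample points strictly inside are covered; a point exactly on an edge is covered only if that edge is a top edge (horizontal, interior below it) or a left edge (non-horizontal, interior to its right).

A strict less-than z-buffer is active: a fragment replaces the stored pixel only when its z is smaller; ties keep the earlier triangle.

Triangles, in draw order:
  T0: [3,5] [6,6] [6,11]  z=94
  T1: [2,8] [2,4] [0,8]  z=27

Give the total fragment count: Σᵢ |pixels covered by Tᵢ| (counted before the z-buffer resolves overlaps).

T0:
  2·area = 15
  edge (3, 5)→(6, 6): d=(3,1) right/bottom  bias=-1
  edge (6, 6)→(6, 11): d=(0,5) right/bottom  bias=-1
  edge (6, 11)→(3, 5): d=(-3,-6) top-left  bias=+0
    (0,0)@(1, 1): e=[-10,25,0] → ·  [on edge]
    (1,2)@(3, 5): e=[0,15,0] → ·  [on edge]
    (2,3)@(5, 7): e=[4,5,6] → #
    (3,3)@(7, 7): e=[2,-5,18] → ·
    (2,4)@(5, 9): e=[10,5,0] → #  [on edge]
    (3,4)@(7, 9): e=[8,-5,12] → ·
    (2,5)@(5, 11): e=[16,5,-6] → ·
    (3,6)@(7, 13): e=[20,-5,0] → ·  [on edge]
  covered (2 px):
    · · · ·
    · · · ·
    · · · ·
    · · # ·
    · · # ·
    · · · ·
    · · · ·
    · · · ·
    · · · ·
    · · · ·
T1:
  2·area = 8  (B↔C swapped to make it positive)
  edge (2, 8)→(0, 8): d=(-2,0) right/bottom  bias=-1
  edge (0, 8)→(2, 4): d=(2,-4) top-left  bias=+0
  edge (2, 4)→(2, 8): d=(0,4) right/bottom  bias=-1
    (0,3)@(1, 7): e=[2,2,4] → #
    (1,3)@(3, 7): e=[2,10,-4] → ·
    (0,4)@(1, 9): e=[-2,6,4] → ·
  covered (1 px):
    · · · ·
    · · · ·
    · · · ·
    # · · ·
    · · · ·
    · · · ·
    · · · ·
    · · · ·
    · · · ·
    · · · ·

Result: 3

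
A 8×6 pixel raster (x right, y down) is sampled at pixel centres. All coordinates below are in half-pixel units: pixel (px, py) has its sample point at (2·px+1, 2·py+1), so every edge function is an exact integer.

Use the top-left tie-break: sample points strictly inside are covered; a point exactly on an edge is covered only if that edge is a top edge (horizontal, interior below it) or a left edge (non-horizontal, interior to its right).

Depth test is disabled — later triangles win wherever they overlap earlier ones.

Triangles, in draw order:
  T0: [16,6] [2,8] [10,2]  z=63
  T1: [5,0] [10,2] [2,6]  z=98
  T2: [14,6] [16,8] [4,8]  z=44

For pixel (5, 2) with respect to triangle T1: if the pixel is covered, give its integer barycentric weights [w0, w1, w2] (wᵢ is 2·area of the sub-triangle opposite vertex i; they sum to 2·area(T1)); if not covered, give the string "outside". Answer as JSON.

T0:
  2·area = 68
  edge (16, 6)→(2, 8): d=(-14,2) right/bottom  bias=-1
  edge (2, 8)→(10, 2): d=(8,-6) top-left  bias=+0
  edge (10, 2)→(16, 6): d=(6,4) right/bottom  bias=-1
    (4,1)@(9, 3): e=[56,2,10] → █
    (5,1)@(11, 3): e=[52,14,2] → █
    (6,1)@(13, 3): e=[48,26,-6] → ·
    (3,2)@(7, 5): e=[32,6,30] → █
    (6,2)@(13, 5): e=[20,42,6] → █
    (7,2)@(15, 5): e=[16,54,-2] → ·
    (2,3)@(5, 7): e=[8,10,50] → █
    (4,3)@(9, 7): e=[0,34,34] → ·  [on edge]
    (5,3)@(11, 7): e=[-4,46,26] → ·
    (6,3)@(13, 7): e=[-8,58,18] → ·
    (2,4)@(5, 9): e=[-20,26,62] → ·
    (3,4)@(7, 9): e=[-24,38,54] → ·
  covered (8 px):
    · · · · · · · ·
    · · · · █ █ · ·
    · · · █ █ █ █ ·
    · · █ █ · · · ·
    · · · · · · · ·
    · · · · · · · ·
T1:
  2·area = 36
  edge (5, 0)→(10, 2): d=(5,2) right/bottom  bias=-1
  edge (10, 2)→(2, 6): d=(-8,4) right/bottom  bias=-1
  edge (2, 6)→(5, 0): d=(3,-6) top-left  bias=+0
    (2,0)@(5, 1): e=[5,28,3] → █
    (3,0)@(7, 1): e=[1,20,15] → █
    (4,0)@(9, 1): e=[-3,12,27] → ·
    (2,1)@(5, 3): e=[15,12,9] → █
    (4,1)@(9, 3): e=[7,-4,33] → ·
    (1,2)@(3, 5): e=[29,4,3] → █
    (2,2)@(5, 5): e=[25,-4,15] → ·
    (3,2)@(7, 5): e=[21,-12,27] → ·
    (1,3)@(3, 7): e=[39,-12,9] → ·
  covered (5 px):
    · · █ █ · · · ·
    · · █ █ · · · ·
    · █ · · · · · ·
    · · · · · · · ·
    · · · · · · · ·
    · · · · · · · ·
T2:
  2·area = 24
  edge (14, 6)→(16, 8): d=(2,2) right/bottom  bias=-1
  edge (16, 8)→(4, 8): d=(-12,0) right/bottom  bias=-1
  edge (4, 8)→(14, 6): d=(10,-2) top-left  bias=+0
    (4,0)@(9, 1): e=[0,84,-60] → ·  [on edge]
    (5,1)@(11, 3): e=[0,60,-36] → ·  [on edge]
    (6,2)@(13, 5): e=[0,36,-12] → ·  [on edge]
    (4,3)@(9, 7): e=[12,12,0] → █  [on edge]
    (5,3)@(11, 7): e=[8,12,4] → █
    (6,3)@(13, 7): e=[4,12,8] → █
    (7,3)@(15, 7): e=[0,12,12] → ·  [on edge]
    (4,4)@(9, 9): e=[16,-12,20] → ·
    (5,4)@(11, 9): e=[12,-12,24] → ·
    (6,4)@(13, 9): e=[8,-12,28] → ·
  covered (3 px):
    · · · · · · · ·
    · · · · · · · ·
    · · · · · · · ·
    · · · · █ █ █ ·
    · · · · · · · ·
    · · · · · · · ·

Final: "outside"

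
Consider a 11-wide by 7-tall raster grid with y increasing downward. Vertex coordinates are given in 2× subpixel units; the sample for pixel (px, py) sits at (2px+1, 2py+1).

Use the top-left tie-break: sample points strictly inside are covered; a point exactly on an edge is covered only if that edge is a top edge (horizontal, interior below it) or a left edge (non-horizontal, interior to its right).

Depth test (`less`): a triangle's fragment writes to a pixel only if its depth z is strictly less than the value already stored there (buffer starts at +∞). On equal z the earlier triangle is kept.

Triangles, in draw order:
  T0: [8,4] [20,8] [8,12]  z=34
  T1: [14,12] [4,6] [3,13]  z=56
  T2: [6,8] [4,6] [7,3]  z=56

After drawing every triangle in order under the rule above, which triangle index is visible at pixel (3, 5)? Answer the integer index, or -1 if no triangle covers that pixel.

T0:
  2·area = 96
  edge (8, 4)→(20, 8): d=(12,4) right/bottom  bias=-1
  edge (20, 8)→(8, 12): d=(-12,4) right/bottom  bias=-1
  edge (8, 12)→(8, 4): d=(0,-8) top-left  bias=+0
    (2,1)@(5, 3): e=[0,120,-24] → .  [on edge]
    (4,2)@(9, 5): e=[8,80,8] → X
    (5,2)@(11, 5): e=[0,72,24] → .  [on edge]
    (4,3)@(9, 7): e=[32,56,8] → X
    (5,3)@(11, 7): e=[24,48,24] → X
    (6,3)@(13, 7): e=[16,40,40] → X
    (7,3)@(15, 7): e=[8,32,56] → X
    (8,3)@(17, 7): e=[0,24,72] → .  [on edge]
    (4,4)@(9, 9): e=[56,32,8] → X
    (8,4)@(17, 9): e=[24,0,72] → .  [on edge]
    (4,5)@(9, 11): e=[80,8,8] → X
    (5,5)@(11, 11): e=[72,0,24] → .  [on edge]
    (2,6)@(5, 13): e=[120,0,-24] → .  [on edge]
  covered (10 px):
    . . . . . . . . . . .
    . . . . . . . . . . .
    . . . . X . . . . . .
    . . . . X X X X . . .
    . . . . X X X X . . .
    . . . . X . . . . . .
    . . . . . . . . . . .
T1:
  2·area = 76  (B↔C swapped to make it positive)
  edge (14, 12)→(3, 13): d=(-11,1) right/bottom  bias=-1
  edge (3, 13)→(4, 6): d=(1,-7) top-left  bias=+0
  edge (4, 6)→(14, 12): d=(10,6) right/bottom  bias=-1
    (2,3)@(5, 7): e=[64,8,4] → X
    (3,3)@(7, 7): e=[62,22,-8] → .
    (2,4)@(5, 9): e=[42,10,24] → X
    (3,4)@(7, 9): e=[40,24,12] → X
    (4,4)@(9, 9): e=[38,38,0] → .  [on edge]
    (2,5)@(5, 11): e=[20,12,44] → X
    (4,5)@(9, 11): e=[16,40,20] → X
    (5,5)@(11, 11): e=[14,54,8] → X
    (6,5)@(13, 11): e=[12,68,-4] → .
    (1,6)@(3, 13): e=[0,0,76] → .  [on edge]
    (2,6)@(5, 13): e=[-2,14,64] → .
    (3,6)@(7, 13): e=[-4,28,52] → .
  covered (7 px):
    . . . . . . . . . . .
    . . . . . . . . . . .
    . . . . . . . . . . .
    . . X . . . . . . . .
    . . X X . . . . . . .
    . . X X X X . . . . .
    . . . . . . . . . . .
T2:
  2·area = 12
  edge (6, 8)→(4, 6): d=(-2,-2) top-left  bias=+0
  edge (4, 6)→(7, 3): d=(3,-3) top-left  bias=+0
  edge (7, 3)→(6, 8): d=(-1,5) right/bottom  bias=-1
    (4,0)@(9, 1): e=[20,0,-8] → .  [on edge]
    (0,1)@(1, 3): e=[0,-18,30] → .  [on edge]
    (3,1)@(7, 3): e=[12,0,0] → .  [on edge]
    (1,2)@(3, 5): e=[0,-6,18] → .  [on edge]
    (2,2)@(5, 5): e=[4,0,8] → X  [on edge]
    (3,2)@(7, 5): e=[8,6,-2] → .
    (1,3)@(3, 7): e=[-4,0,16] → .  [on edge]
    (2,3)@(5, 7): e=[0,6,6] → X  [on edge]
    (3,3)@(7, 7): e=[4,12,-4] → .
    (0,4)@(1, 9): e=[-12,0,24] → .  [on edge]
    (2,4)@(5, 9): e=[-4,12,4] → .
    (3,4)@(7, 9): e=[0,18,-6] → .  [on edge]
    (4,5)@(9, 11): e=[0,30,-18] → .  [on edge]
    (2,6)@(5, 13): e=[-12,24,0] → .  [on edge]
    (5,6)@(11, 13): e=[0,42,-30] → .  [on edge]
  covered (2 px):
    . . . . . . . . . . .
    . . . . . . . . . . .
    . . X . . . . . . . .
    . . X . . . . . . . .
    . . . . . . . . . . .
    . . . . . . . . . . .
    . . . . . . . . . . .

Z-buffer (winner per pixel, '.' = empty):
  . . . . . . . . . . .
  . . . . . . . . . . .
  . . 2 . 0 . . . . . .
  . . 1 . 0 0 0 0 . . .
  . . 1 1 0 0 0 0 . . .
  . . 1 1 0 1 . . . . .
  . . . . . . . . . . .

Answer: 1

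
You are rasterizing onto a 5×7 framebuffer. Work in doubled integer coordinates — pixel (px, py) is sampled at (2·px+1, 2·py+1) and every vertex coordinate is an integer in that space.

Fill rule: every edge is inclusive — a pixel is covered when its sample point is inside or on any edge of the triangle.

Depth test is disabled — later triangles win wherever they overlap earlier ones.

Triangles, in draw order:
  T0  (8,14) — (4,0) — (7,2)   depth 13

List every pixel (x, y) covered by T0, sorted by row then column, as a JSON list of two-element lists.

T0:
  2·area = 34
  edge (8, 14)→(4, 0): d=(-4,-14) inclusive
  edge (4, 0)→(7, 2): d=(3,2) inclusive
  edge (7, 2)→(8, 14): d=(1,12) inclusive
    (2,0)@(5, 1): e=[10,1,23] → █
    (3,0)@(7, 1): e=[38,-3,-1] → ·
    (2,1)@(5, 3): e=[2,7,25] → █
    (3,1)@(7, 3): e=[30,3,1] → █
    (4,1)@(9, 3): e=[58,-1,-23] → ·
    (2,2)@(5, 5): e=[-6,13,27] → ·
    (3,2)@(7, 5): e=[22,9,3] → █
    (4,2)@(9, 5): e=[50,5,-21] → ·
    (3,3)@(7, 7): e=[14,15,5] → █
    (4,3)@(9, 7): e=[42,11,-19] → ·
    (3,4)@(7, 9): e=[6,21,7] → █
    (4,4)@(9, 9): e=[34,17,-17] → ·
  covered (6 px):
    · · █ · ·
    · · █ █ ·
    · · · █ ·
    · · · █ ·
    · · · █ ·
    · · · · ·
    · · · · ·

Final: [[2,0],[2,1],[3,1],[3,2],[3,3],[3,4]]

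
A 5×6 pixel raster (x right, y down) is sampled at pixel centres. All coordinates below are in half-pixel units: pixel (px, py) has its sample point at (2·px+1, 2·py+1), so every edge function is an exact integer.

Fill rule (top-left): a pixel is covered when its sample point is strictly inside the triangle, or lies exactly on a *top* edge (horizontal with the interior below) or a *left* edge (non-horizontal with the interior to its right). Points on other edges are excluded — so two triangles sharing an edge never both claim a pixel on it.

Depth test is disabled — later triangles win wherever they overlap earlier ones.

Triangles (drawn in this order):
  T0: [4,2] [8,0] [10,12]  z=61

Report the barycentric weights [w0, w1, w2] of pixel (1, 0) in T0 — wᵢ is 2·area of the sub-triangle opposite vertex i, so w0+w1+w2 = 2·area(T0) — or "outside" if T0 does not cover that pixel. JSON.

T0:
  2·area = 52
  edge (4, 2)→(8, 0): d=(4,-2) top-left  bias=+0
  edge (8, 0)→(10, 12): d=(2,12) right/bottom  bias=-1
  edge (10, 12)→(4, 2): d=(-6,-10) top-left  bias=+0
    (3,0)@(7, 1): e=[2,14,36] → #
    (4,0)@(9, 1): e=[6,-10,56] → ·
    (2,1)@(5, 3): e=[6,42,4] → #
    (4,1)@(9, 3): e=[14,-6,44] → ·
    (2,2)@(5, 5): e=[14,46,-8] → ·
    (3,2)@(7, 5): e=[18,22,12] → #
    (4,2)@(9, 5): e=[22,-2,32] → ·
    (3,3)@(7, 7): e=[26,26,0] → #  [on edge]
    (4,3)@(9, 7): e=[30,2,20] → #
    (3,4)@(7, 9): e=[34,30,-12] → ·
    (4,4)@(9, 9): e=[38,6,8] → #
    (4,5)@(9, 11): e=[46,10,-4] → ·
  covered (7 px):
    · · · # ·
    · · # # ·
    · · · # ·
    · · · # #
    · · · · #
    · · · · ·

Final: "outside"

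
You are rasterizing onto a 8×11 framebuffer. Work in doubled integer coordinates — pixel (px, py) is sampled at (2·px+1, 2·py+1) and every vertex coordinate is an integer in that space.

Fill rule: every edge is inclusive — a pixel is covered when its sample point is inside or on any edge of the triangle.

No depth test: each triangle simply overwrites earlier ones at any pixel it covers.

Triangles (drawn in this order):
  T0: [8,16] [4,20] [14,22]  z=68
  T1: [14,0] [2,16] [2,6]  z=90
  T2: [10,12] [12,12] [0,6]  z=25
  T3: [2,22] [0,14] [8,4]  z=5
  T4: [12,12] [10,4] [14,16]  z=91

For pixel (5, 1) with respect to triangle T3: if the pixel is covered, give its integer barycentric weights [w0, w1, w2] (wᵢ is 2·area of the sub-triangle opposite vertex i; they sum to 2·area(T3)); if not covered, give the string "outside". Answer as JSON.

T0:
  2·area = 48  (B↔C swapped to make it positive)
  edge (8, 16)→(14, 22): d=(6,6) inclusive
  edge (14, 22)→(4, 20): d=(-10,-2) inclusive
  edge (4, 20)→(8, 16): d=(4,-4) inclusive
    (0,4)@(1, 9): e=[0,104,-56] → .  [on edge]
    (7,4)@(15, 9): e=[-84,132,0] → .  [on edge]
    (1,5)@(3, 11): e=[0,88,-40] → .  [on edge]
    (6,5)@(13, 11): e=[-60,108,0] → .  [on edge]
    (2,6)@(5, 13): e=[0,72,-24] → .  [on edge]
    (5,6)@(11, 13): e=[-36,84,0] → .  [on edge]
    (3,7)@(7, 15): e=[0,56,-8] → .  [on edge]
    (4,7)@(9, 15): e=[-12,60,0] → .  [on edge]
    (3,8)@(7, 17): e=[12,36,0] → X  [on edge]
    (4,8)@(9, 17): e=[0,40,8] → X  [on edge]
    (5,8)@(11, 17): e=[-12,44,16] → .
    (2,9)@(5, 19): e=[36,12,0] → X  [on edge]
    (5,9)@(11, 19): e=[0,24,24] → X  [on edge]
    (1,10)@(3, 21): e=[60,-12,0] → .  [on edge]
    (4,10)@(9, 21): e=[24,0,24] → X  [on edge]
    (6,10)@(13, 21): e=[0,8,40] → X  [on edge]
  covered (9 px):
    . . . . . . . .
    . . . . . . . .
    . . . . . . . .
    . . . . . . . .
    . . . . . . . .
    . . . . . . . .
    . . . . . . . .
    . . . . . . . .
    . . . X X . . .
    . . X X X X . .
    . . . . X X X .
T1:
  2·area = 120
  edge (14, 0)→(2, 16): d=(-12,16) inclusive
  edge (2, 16)→(2, 6): d=(0,-10) inclusive
  edge (2, 6)→(14, 0): d=(12,-6) inclusive
    (6,0)@(13, 1): e=[4,110,6] → X
    (7,0)@(15, 1): e=[-28,130,18] → .
    (4,1)@(9, 3): e=[44,70,6] → X
    (5,1)@(11, 3): e=[12,90,18] → X
    (6,1)@(13, 3): e=[-20,110,30] → .
    (2,2)@(5, 5): e=[84,30,6] → X
    (3,2)@(7, 5): e=[52,50,18] → X
    (5,2)@(11, 5): e=[-12,90,42] → .
    (1,3)@(3, 7): e=[92,10,18] → X
    (4,3)@(9, 7): e=[-4,70,54] → .
    (1,4)@(3, 9): e=[68,10,42] → X
    (4,4)@(9, 9): e=[-28,70,78] → .
  covered (15 px):
    . . . . . . X .
    . . . . X X . .
    . . X X X . . .
    . X X X . . . .
    . X X X . . . .
    . X X . . . . .
    . X . . . . . .
    . . . . . . . .
    . . . . . . . .
    . . . . . . . .
    . . . . . . . .
T2:
  2·area = 12  (B↔C swapped to make it positive)
  edge (10, 12)→(0, 6): d=(-10,-6) inclusive
  edge (0, 6)→(12, 12): d=(12,6) inclusive
  edge (12, 12)→(10, 12): d=(-2,0) inclusive
    (2,4)@(5, 9): e=[0,6,6] → X  [on edge]
    (3,4)@(7, 9): e=[12,-6,6] → .
    (2,5)@(5, 11): e=[-20,30,2] → .
    (4,5)@(9, 11): e=[4,6,2] → X
    (5,5)@(11, 11): e=[16,-6,2] → .
    (4,6)@(9, 13): e=[-16,30,-2] → .
    (7,7)@(15, 15): e=[0,18,-6] → .  [on edge]
  covered (2 px):
    . . . . . . . .
    . . . . . . . .
    . . . . . . . .
    . . . . . . . .
    . . X . . . . .
    . . . . X . . .
    . . . . . . . .
    . . . . . . . .
    . . . . . . . .
    . . . . . . . .
    . . . . . . . .
T3:
  2·area = 84
  edge (2, 22)→(0, 14): d=(-2,-8) inclusive
  edge (0, 14)→(8, 4): d=(8,-10) inclusive
  edge (8, 4)→(2, 22): d=(-6,18) inclusive
    (4,0)@(9, 1): e=[98,-14,0] → .  [on edge]
    (3,3)@(7, 7): e=[70,14,0] → X  [on edge]
    (4,3)@(9, 7): e=[86,34,-36] → .
    (2,4)@(5, 9): e=[50,10,24] → X
    (3,4)@(7, 9): e=[66,30,-12] → .
    (1,5)@(3, 11): e=[30,6,48] → X
    (3,5)@(7, 11): e=[62,46,-24] → .
    (0,6)@(1, 13): e=[10,2,72] → X
    (2,6)@(5, 13): e=[42,42,0] → X  [on edge]
    (3,6)@(7, 13): e=[58,62,-36] → .
    (0,7)@(1, 15): e=[6,18,60] → X
    (2,7)@(5, 15): e=[38,58,-12] → .
    (1,9)@(3, 19): e=[14,70,0] → X  [on edge]
  covered (12 px):
    . . . . . . . .
    . . . . . . . .
    . . . . . . . .
    . . . X . . . .
    . . X . . . . .
    . X X . . . . .
    X X X . . . . .
    X X . . . . . .
    X X . . . . . .
    . X . . . . . .
    . . . . . . . .
T4:
  2·area = 8
  edge (12, 12)→(10, 4): d=(-2,-8) inclusive
  edge (10, 4)→(14, 16): d=(4,12) inclusive
  edge (14, 16)→(12, 12): d=(-2,-4) inclusive
    (4,0)@(9, 1): e=[-2,0,10] → .  [on edge]
    (5,3)@(11, 7): e=[2,0,6] → X  [on edge]
    (6,3)@(13, 7): e=[18,-24,14] → .
    (5,4)@(11, 9): e=[-2,8,2] → .
    (6,6)@(13, 13): e=[6,0,2] → X  [on edge]
    (7,6)@(15, 13): e=[22,-24,10] → .
    (6,7)@(13, 15): e=[2,8,-2] → .
    (7,9)@(15, 19): e=[10,0,-2] → .  [on edge]
  covered (2 px):
    . . . . . . . .
    . . . . . . . .
    . . . . . . . .
    . . . . . X . .
    . . . . . . . .
    . . . . . . . .
    . . . . . . X .
    . . . . . . . .
    . . . . . . . .
    . . . . . . . .
    . . . . . . . .

Final: "outside"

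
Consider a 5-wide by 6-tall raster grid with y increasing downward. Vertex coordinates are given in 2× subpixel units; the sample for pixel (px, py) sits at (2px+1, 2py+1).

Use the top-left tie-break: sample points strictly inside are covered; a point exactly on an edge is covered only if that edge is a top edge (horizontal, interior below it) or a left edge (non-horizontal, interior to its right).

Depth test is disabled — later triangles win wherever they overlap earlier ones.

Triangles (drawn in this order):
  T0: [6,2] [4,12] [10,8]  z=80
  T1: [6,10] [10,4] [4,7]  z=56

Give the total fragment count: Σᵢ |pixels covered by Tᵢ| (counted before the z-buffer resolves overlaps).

T0:
  2·area = 52  (B↔C swapped to make it positive)
  edge (6, 2)→(10, 8): d=(4,6) right/bottom  bias=-1
  edge (10, 8)→(4, 12): d=(-6,4) right/bottom  bias=-1
  edge (4, 12)→(6, 2): d=(2,-10) top-left  bias=+0
    (3,2)@(7, 5): e=[6,30,16] → X
    (4,2)@(9, 5): e=[-6,22,36] → .
    (2,3)@(5, 7): e=[26,26,0] → X  [on edge]
    (4,3)@(9, 7): e=[2,10,40] → X
    (2,4)@(5, 9): e=[34,14,4] → X
    (4,4)@(9, 9): e=[10,-2,44] → .
    (2,5)@(5, 11): e=[42,2,8] → X
    (3,5)@(7, 11): e=[30,-6,28] → .
  covered (7 px):
    . . . . .
    . . . . .
    . . . X .
    . . X X X
    . . X X .
    . . X . .
T1:
  2·area = 24  (B↔C swapped to make it positive)
  edge (6, 10)→(4, 7): d=(-2,-3) top-left  bias=+0
  edge (4, 7)→(10, 4): d=(6,-3) top-left  bias=+0
  edge (10, 4)→(6, 10): d=(-4,6) right/bottom  bias=-1
    (4,2)@(9, 5): e=[19,3,2] → X
    (2,3)@(5, 7): e=[3,3,18] → X
    (3,3)@(7, 7): e=[9,9,6] → X
    (4,3)@(9, 7): e=[15,15,-6] → .
    (2,4)@(5, 9): e=[-1,15,10] → .
    (3,4)@(7, 9): e=[5,21,-2] → .
  covered (3 px):
    . . . . .
    . . . . .
    . . . . X
    . . X X .
    . . . . .
    . . . . .

Answer: 10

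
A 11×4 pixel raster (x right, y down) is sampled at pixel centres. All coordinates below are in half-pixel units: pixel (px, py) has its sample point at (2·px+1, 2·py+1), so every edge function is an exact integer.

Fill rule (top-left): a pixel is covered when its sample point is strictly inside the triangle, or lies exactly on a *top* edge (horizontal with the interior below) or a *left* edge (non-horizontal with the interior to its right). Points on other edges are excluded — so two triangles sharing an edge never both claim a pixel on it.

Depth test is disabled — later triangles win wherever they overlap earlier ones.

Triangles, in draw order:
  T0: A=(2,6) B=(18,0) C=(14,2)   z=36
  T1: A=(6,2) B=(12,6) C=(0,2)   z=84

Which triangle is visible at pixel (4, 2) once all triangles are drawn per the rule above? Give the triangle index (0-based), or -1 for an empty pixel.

T0:
  2·area = 8
  edge (2, 6)→(18, 0): d=(16,-6) top-left  bias=+0
  edge (18, 0)→(14, 2): d=(-4,2) right/bottom  bias=-1
  edge (14, 2)→(2, 6): d=(-12,4) right/bottom  bias=-1
    (8,0)@(17, 1): e=[10,-2,0] → ·  [on edge]
    (5,1)@(11, 3): e=[6,2,0] → ·  [on edge]
    (2,2)@(5, 5): e=[2,6,0] → ·  [on edge]
  covered (0 px):
    · · · · · · · · · · ·
    · · · · · · · · · · ·
    · · · · · · · · · · ·
    · · · · · · · · · · ·
T1:
  2·area = 24
  edge (6, 2)→(12, 6): d=(6,4) right/bottom  bias=-1
  edge (12, 6)→(0, 2): d=(-12,-4) top-left  bias=+0
  edge (0, 2)→(6, 2): d=(6,0) top-left  bias=+0
    (1,1)@(3, 3): e=[18,0,6] → #  [on edge]
    (2,1)@(5, 3): e=[10,8,6] → #
    (3,1)@(7, 3): e=[2,16,6] → #
    (4,1)@(9, 3): e=[-6,24,6] → ·
    (1,2)@(3, 5): e=[30,-24,18] → ·
    (2,2)@(5, 5): e=[22,-16,18] → ·
    (3,2)@(7, 5): e=[14,-8,18] → ·
    (4,2)@(9, 5): e=[6,0,18] → #  [on edge]
    (5,2)@(11, 5): e=[-2,8,18] → ·
    (4,3)@(9, 7): e=[18,-24,30] → ·
    (7,3)@(15, 7): e=[-6,0,30] → ·  [on edge]
  covered (4 px):
    · · · · · · · · · · ·
    · # # # · · · · · · ·
    · · · · # · · · · · ·
    · · · · · · · · · · ·

Z-buffer (winner per pixel, '.' = empty):
  . . . . . . . . . . .
  . 1 1 1 . . . . . . .
  . . . . 1 . . . . . .
  . . . . . . . . . . .

Answer: 1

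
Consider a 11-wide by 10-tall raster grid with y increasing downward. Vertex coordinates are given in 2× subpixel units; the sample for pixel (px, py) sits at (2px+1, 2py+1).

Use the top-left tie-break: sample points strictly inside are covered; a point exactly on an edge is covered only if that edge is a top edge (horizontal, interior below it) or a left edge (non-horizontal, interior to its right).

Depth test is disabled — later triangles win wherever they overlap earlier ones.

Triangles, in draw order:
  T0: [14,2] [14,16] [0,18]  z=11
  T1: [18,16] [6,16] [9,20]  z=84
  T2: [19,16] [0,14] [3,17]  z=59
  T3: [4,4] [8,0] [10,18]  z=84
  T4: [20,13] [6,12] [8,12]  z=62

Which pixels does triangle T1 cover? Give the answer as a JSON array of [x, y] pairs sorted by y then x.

T0:
  2·area = 196
  edge (14, 2)→(14, 16): d=(0,14) right/bottom  bias=-1
  edge (14, 16)→(0, 18): d=(-14,2) right/bottom  bias=-1
  edge (0, 18)→(14, 2): d=(14,-16) top-left  bias=+0
    (6,2)@(13, 5): e=[14,156,26] → #
    (7,2)@(15, 5): e=[-14,152,58] → ·
    (5,3)@(11, 7): e=[42,132,22] → #
    (7,3)@(15, 7): e=[-14,124,86] → ·
    (4,4)@(9, 9): e=[70,108,18] → #
    (7,4)@(15, 9): e=[-14,96,114] → ·
    (3,5)@(7, 11): e=[98,84,14] → #
    (7,5)@(15, 11): e=[-14,68,142] → ·
    (2,6)@(5, 13): e=[126,60,10] → #
    (7,6)@(15, 13): e=[-14,40,170] → ·
    (1,7)@(3, 15): e=[154,36,6] → #
    (7,7)@(15, 15): e=[-14,12,198] → ·
    (10,7)@(21, 15): e=[-98,0,294] → ·  [on edge]
    (3,8)@(7, 17): e=[98,0,98] → ·  [on edge]
  covered (24 px):
    · · · · · · · · · · ·
    · · · · · · · · · · ·
    · · · · · · # · · · ·
    · · · · · # # · · · ·
    · · · · # # # · · · ·
    · · · # # # # · · · ·
    · · # # # # # · · · ·
    · # # # # # # · · · ·
    # # # · · · · · · · ·
    · · · · · · · · · · ·
T1:
  2·area = 48  (B↔C swapped to make it positive)
  edge (18, 16)→(9, 20): d=(-9,4) right/bottom  bias=-1
  edge (9, 20)→(6, 16): d=(-3,-4) top-left  bias=+0
  edge (6, 16)→(18, 16): d=(12,0) top-left  bias=+0
    (3,8)@(7, 17): e=[35,1,12] → #
    (4,8)@(9, 17): e=[27,9,12] → #
    (5,8)@(11, 17): e=[19,17,12] → #
    (6,8)@(13, 17): e=[11,25,12] → #
    (7,8)@(15, 17): e=[3,33,12] → #
    (8,8)@(17, 17): e=[-5,41,12] → ·
    (3,9)@(7, 19): e=[17,-5,36] → ·
    (4,9)@(9, 19): e=[9,3,36] → #
    (6,9)@(13, 19): e=[-7,19,36] → ·
    (7,9)@(15, 19): e=[-15,27,36] → ·
  covered (7 px):
    · · · · · · · · · · ·
    · · · · · · · · · · ·
    · · · · · · · · · · ·
    · · · · · · · · · · ·
    · · · · · · · · · · ·
    · · · · · · · · · · ·
    · · · · · · · · · · ·
    · · · · · · · · · · ·
    · · · # # # # # · · ·
    · · · · # # · · · · ·
T2:
  2·area = 51  (B↔C swapped to make it positive)
  edge (19, 16)→(3, 17): d=(-16,1) right/bottom  bias=-1
  edge (3, 17)→(0, 14): d=(-3,-3) top-left  bias=+0
  edge (0, 14)→(19, 16): d=(19,2) right/bottom  bias=-1
    (0,7)@(1, 15): e=[34,0,17] → #  [on edge]
    (1,7)@(3, 15): e=[32,6,13] → #
    (2,7)@(5, 15): e=[30,12,9] → #
    (3,7)@(7, 15): e=[28,18,5] → #
    (4,7)@(9, 15): e=[26,24,1] → #
    (5,7)@(11, 15): e=[24,30,-3] → ·
    (0,8)@(1, 17): e=[2,-6,55] → ·
    (1,8)@(3, 17): e=[0,0,51] → ·  [on edge]
    (2,8)@(5, 17): e=[-2,6,47] → ·
    (3,8)@(7, 17): e=[-4,12,43] → ·
    (4,8)@(9, 17): e=[-6,18,39] → ·
    (2,9)@(5, 19): e=[-34,0,85] → ·  [on edge]
  covered (5 px):
    · · · · · · · · · · ·
    · · · · · · · · · · ·
    · · · · · · · · · · ·
    · · · · · · · · · · ·
    · · · · · · · · · · ·
    · · · · · · · · · · ·
    · · · · · · · · · · ·
    # # # # # · · · · · ·
    · · · · · · · · · · ·
    · · · · · · · · · · ·
T3:
  2·area = 80
  edge (4, 4)→(8, 0): d=(4,-4) top-left  bias=+0
  edge (8, 0)→(10, 18): d=(2,18) right/bottom  bias=-1
  edge (10, 18)→(4, 4): d=(-6,-14) top-left  bias=+0
    (3,0)@(7, 1): e=[0,20,60] → #  [on edge]
    (4,0)@(9, 1): e=[8,-16,88] → ·
    (2,1)@(5, 3): e=[0,60,20] → #  [on edge]
    (4,1)@(9, 3): e=[16,-12,76] → ·
    (1,2)@(3, 5): e=[0,100,-20] → ·  [on edge]
    (2,2)@(5, 5): e=[8,64,8] → #
    (4,2)@(9, 5): e=[24,-8,64] → ·
    (0,3)@(1, 7): e=[0,140,-60] → ·  [on edge]
    (2,3)@(5, 7): e=[16,68,-4] → ·
    (3,3)@(7, 7): e=[24,32,24] → #
    (4,3)@(9, 7): e=[32,-4,52] → ·
    (3,4)@(7, 9): e=[32,36,12] → #
    (4,4)@(9, 9): e=[40,0,40] → ·  [on edge]
    (3,5)@(7, 11): e=[40,40,0] → #  [on edge]
  covered (11 px):
    · · · # · · · · · · ·
    · · # # · · · · · · ·
    · · # # · · · · · · ·
    · · · # · · · · · · ·
    · · · # · · · · · · ·
    · · · # # · · · · · ·
    · · · · # · · · · · ·
    · · · · # · · · · · ·
    · · · · · · · · · · ·
    · · · · · · · · · · ·
T4:
  2·area = 2
  edge (20, 13)→(6, 12): d=(-14,-1) top-left  bias=+0
  edge (6, 12)→(8, 12): d=(2,0) top-left  bias=+0
  edge (8, 12)→(20, 13): d=(12,1) right/bottom  bias=-1
  covered (0 px):
    · · · · · · · · · · ·
    · · · · · · · · · · ·
    · · · · · · · · · · ·
    · · · · · · · · · · ·
    · · · · · · · · · · ·
    · · · · · · · · · · ·
    · · · · · · · · · · ·
    · · · · · · · · · · ·
    · · · · · · · · · · ·
    · · · · · · · · · · ·

Answer: [[3,8],[4,8],[5,8],[6,8],[7,8],[4,9],[5,9]]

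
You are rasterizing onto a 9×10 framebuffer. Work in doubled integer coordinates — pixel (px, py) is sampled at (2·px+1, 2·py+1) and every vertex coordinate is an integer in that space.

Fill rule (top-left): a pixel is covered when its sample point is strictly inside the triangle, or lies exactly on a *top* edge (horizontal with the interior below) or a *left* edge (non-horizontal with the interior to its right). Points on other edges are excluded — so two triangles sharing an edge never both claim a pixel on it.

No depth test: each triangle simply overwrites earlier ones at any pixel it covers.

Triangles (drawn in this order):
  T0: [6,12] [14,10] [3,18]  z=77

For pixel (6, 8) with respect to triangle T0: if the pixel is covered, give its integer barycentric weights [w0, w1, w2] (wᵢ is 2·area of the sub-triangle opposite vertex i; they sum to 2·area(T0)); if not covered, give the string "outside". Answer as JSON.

T0:
  2·area = 42
  edge (6, 12)→(14, 10): d=(8,-2) top-left  bias=+0
  edge (14, 10)→(3, 18): d=(-11,8) right/bottom  bias=-1
  edge (3, 18)→(6, 12): d=(3,-6) top-left  bias=+0
    (5,5)@(11, 11): e=[2,13,27] → █
    (6,5)@(13, 11): e=[6,-3,39] → ·
    (3,6)@(7, 13): e=[10,23,9] → █
    (4,6)@(9, 13): e=[14,7,21] → █
    (5,6)@(11, 13): e=[18,-9,33] → ·
    (2,7)@(5, 15): e=[22,17,3] → █
    (4,7)@(9, 15): e=[30,-15,27] → ·
    (2,8)@(5, 17): e=[38,-5,9] → ·
    (3,8)@(7, 17): e=[42,-21,21] → ·
  covered (5 px):
    · · · · · · · · ·
    · · · · · · · · ·
    · · · · · · · · ·
    · · · · · · · · ·
    · · · · · · · · ·
    · · · · · █ · · ·
    · · · █ █ · · · ·
    · · █ █ · · · · ·
    · · · · · · · · ·
    · · · · · · · · ·

Answer: "outside"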